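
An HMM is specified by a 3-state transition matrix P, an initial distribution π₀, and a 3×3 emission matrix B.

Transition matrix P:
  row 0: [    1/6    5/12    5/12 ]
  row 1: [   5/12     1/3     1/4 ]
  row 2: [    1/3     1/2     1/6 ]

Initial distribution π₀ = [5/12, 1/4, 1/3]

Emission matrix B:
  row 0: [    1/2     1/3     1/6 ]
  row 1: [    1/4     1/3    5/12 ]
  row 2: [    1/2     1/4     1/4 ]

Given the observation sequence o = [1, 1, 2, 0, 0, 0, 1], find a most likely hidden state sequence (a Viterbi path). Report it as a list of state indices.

t=0: δ = [1.389e-01, 8.333e-02, 8.333e-02]  (obs o_0=1)
t=1: δ = [1.157e-02, 1.929e-02, 1.447e-02]  ψ = [1, 0, 0]  (obs o_1=1)
t=2: δ = [1.340e-03, 3.014e-03, 1.206e-03]  ψ = [1, 2, 0]  (obs o_2=2)
t=3: δ = [6.279e-04, 2.512e-04, 3.768e-04]  ψ = [1, 1, 1]  (obs o_3=0)
t=4: δ = [6.279e-05, 6.541e-05, 1.308e-04]  ψ = [2, 0, 0]  (obs o_4=0)
t=5: δ = [2.180e-05, 1.635e-05, 1.308e-05]  ψ = [2, 2, 0]  (obs o_5=0)
t=6: δ = [2.271e-06, 3.028e-06, 2.271e-06]  ψ = [1, 0, 0]  (obs o_6=1)
backtrack: best end state = 1; path = [0, 2, 1, 0, 2, 0, 1]

path = [0, 2, 1, 0, 2, 0, 1]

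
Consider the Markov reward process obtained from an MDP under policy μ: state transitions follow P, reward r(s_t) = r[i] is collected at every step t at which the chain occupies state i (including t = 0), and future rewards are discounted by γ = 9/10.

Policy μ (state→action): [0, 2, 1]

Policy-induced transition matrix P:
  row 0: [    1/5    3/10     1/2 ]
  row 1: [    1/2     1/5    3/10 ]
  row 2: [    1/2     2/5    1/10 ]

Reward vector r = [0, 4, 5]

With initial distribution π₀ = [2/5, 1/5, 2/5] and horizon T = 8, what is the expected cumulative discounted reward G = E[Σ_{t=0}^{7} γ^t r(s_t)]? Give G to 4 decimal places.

t=0: π = [0.4000, 0.2000, 0.4000], E[r] = 2.8000, γ^t·E[r] = 2.800000, running G = 2.800000
t=1: π = [0.3800, 0.3200, 0.3000], E[r] = 2.7800, γ^t·E[r] = 2.502000, running G = 5.302000
t=2: π = [0.3860, 0.2980, 0.3160], E[r] = 2.7720, γ^t·E[r] = 2.245320, running G = 7.547320
t=3: π = [0.3842, 0.3018, 0.3140], E[r] = 2.7772, γ^t·E[r] = 2.024579, running G = 9.571899
t=4: π = [0.3847, 0.3012, 0.3140], E[r] = 2.7751, γ^t·E[r] = 1.820730, running G = 11.392629
t=5: π = [0.3846, 0.3013, 0.3141], E[r] = 2.7758, γ^t·E[r] = 1.639099, running G = 13.031727
t=6: π = [0.3846, 0.3013, 0.3141], E[r] = 2.7756, γ^t·E[r] = 1.475058, running G = 14.506785
t=7: π = [0.3846, 0.3013, 0.3141], E[r] = 2.7757, γ^t·E[r] = 1.327589, running G = 15.834375

G = 15.8344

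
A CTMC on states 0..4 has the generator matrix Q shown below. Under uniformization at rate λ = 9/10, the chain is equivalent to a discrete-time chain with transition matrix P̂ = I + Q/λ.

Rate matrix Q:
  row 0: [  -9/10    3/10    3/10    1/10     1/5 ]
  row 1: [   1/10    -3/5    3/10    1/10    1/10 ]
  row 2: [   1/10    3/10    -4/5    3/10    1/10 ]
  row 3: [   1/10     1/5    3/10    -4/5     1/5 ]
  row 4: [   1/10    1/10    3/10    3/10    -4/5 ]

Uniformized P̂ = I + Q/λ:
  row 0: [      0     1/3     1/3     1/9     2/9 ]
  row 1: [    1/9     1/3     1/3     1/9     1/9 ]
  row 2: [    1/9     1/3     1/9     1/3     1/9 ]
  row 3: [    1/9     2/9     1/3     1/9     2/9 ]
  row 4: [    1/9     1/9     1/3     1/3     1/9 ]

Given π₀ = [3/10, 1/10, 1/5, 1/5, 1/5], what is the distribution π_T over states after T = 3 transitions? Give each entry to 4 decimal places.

t=0: π = [0.3000, 0.1000, 0.2000, 0.2000, 0.2000]
t=1: π = [0.0778, 0.2667, 0.2889, 0.2000, 0.1667]
t=2: π = [0.1025, 0.2741, 0.2691, 0.2123, 0.1420]
t=3: π = [0.0997, 0.2782, 0.2735, 0.2025, 0.1461]

π = [0.0997, 0.2782, 0.2735, 0.2025, 0.1461]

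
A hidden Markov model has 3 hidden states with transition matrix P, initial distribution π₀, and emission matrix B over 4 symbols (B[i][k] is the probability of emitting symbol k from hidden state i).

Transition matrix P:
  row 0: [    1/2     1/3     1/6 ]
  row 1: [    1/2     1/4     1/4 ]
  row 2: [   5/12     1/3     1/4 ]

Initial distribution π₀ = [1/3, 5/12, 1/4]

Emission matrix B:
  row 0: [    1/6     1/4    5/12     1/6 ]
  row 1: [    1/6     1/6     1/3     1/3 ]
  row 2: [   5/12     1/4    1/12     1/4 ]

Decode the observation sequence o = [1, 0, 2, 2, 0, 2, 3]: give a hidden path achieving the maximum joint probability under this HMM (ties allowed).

t=0: δ = [8.333e-02, 6.944e-02, 6.250e-02]  (obs o_0=1)
t=1: δ = [6.944e-03, 4.630e-03, 7.234e-03]  ψ = [0, 0, 1]  (obs o_1=0)
t=2: δ = [1.447e-03, 8.038e-04, 1.507e-04]  ψ = [0, 2, 2]  (obs o_2=2)
t=3: δ = [3.014e-04, 1.608e-04, 2.009e-05]  ψ = [0, 0, 0]  (obs o_3=2)
t=4: δ = [2.512e-05, 1.674e-05, 2.093e-05]  ψ = [0, 0, 0]  (obs o_4=0)
t=5: δ = [5.233e-06, 2.791e-06, 4.361e-07]  ψ = [0, 0, 2]  (obs o_5=2)
t=6: δ = [4.361e-07, 5.814e-07, 2.180e-07]  ψ = [0, 0, 0]  (obs o_6=3)
backtrack: best end state = 1; path = [0, 0, 0, 0, 0, 0, 1]

path = [0, 0, 0, 0, 0, 0, 1]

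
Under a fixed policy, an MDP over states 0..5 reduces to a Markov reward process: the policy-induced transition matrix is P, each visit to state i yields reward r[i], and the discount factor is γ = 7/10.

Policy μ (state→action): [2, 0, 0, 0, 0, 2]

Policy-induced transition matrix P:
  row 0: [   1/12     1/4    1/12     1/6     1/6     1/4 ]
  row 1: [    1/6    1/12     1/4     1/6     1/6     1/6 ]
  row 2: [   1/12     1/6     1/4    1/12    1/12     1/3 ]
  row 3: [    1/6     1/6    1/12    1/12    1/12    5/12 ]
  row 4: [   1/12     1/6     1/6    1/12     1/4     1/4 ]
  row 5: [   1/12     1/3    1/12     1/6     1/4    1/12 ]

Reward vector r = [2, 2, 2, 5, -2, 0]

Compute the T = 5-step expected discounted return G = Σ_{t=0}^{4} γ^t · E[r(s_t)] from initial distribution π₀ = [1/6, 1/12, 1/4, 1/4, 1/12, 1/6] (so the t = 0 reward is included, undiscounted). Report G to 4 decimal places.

G = 4.2515

t=0: π = [0.1667, 0.0833, 0.2500, 0.2500, 0.0833, 0.1667], E[r] = 2.0833, γ^t·E[r] = 2.083333, running G = 2.083333
t=1: π = [0.1111, 0.2014, 0.1458, 0.1181, 0.1458, 0.2778], E[r] = 1.2153, γ^t·E[r] = 0.850694, running G = 2.934028
t=2: π = [0.1100, 0.2054, 0.1534, 0.1325, 0.1800, 0.2188], E[r] = 1.2402, γ^t·E[r] = 0.607679, running G = 3.541707
t=3: π = [0.1115, 0.1952, 0.1581, 0.1278, 0.1761, 0.2313], E[r] = 1.2167, γ^t·E[r] = 0.417320, running G = 3.959027
t=4: π = [0.1103, 0.1982, 0.1569, 0.1282, 0.1768, 0.2297], E[r] = 1.2180, γ^t·E[r] = 0.292445, running G = 4.251472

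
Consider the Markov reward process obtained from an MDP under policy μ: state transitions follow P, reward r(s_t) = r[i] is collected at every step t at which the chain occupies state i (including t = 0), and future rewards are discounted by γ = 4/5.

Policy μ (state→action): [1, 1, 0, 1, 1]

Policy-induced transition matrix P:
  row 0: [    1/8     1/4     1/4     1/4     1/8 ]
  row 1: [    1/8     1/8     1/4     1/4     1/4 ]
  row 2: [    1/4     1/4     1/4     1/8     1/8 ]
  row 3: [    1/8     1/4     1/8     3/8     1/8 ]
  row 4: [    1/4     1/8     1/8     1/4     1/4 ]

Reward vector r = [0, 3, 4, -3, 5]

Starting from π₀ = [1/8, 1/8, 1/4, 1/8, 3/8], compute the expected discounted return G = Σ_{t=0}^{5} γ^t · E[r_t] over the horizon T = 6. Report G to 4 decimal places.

G = 6.9176

t=0: π = [0.1250, 0.1250, 0.2500, 0.1250, 0.3750], E[r] = 2.8750, γ^t·E[r] = 2.875000, running G = 2.875000
t=1: π = [0.2031, 0.1875, 0.1875, 0.2344, 0.1875], E[r] = 1.5469, γ^t·E[r] = 1.237500, running G = 4.112500
t=2: π = [0.1719, 0.2031, 0.1973, 0.2559, 0.1719], E[r] = 1.4902, γ^t·E[r] = 0.953750, running G = 5.066250
t=3: π = [0.1711, 0.2031, 0.1965, 0.2573, 0.1719], E[r] = 1.4829, γ^t·E[r] = 0.759250, running G = 5.825500
t=4: π = [0.1711, 0.2031, 0.1964, 0.2576, 0.1719], E[r] = 1.4814, γ^t·E[r] = 0.606763, running G = 6.432263
t=5: π = [0.1710, 0.2031, 0.1963, 0.2577, 0.1719], E[r] = 1.4810, γ^t·E[r] = 0.485309, running G = 6.917571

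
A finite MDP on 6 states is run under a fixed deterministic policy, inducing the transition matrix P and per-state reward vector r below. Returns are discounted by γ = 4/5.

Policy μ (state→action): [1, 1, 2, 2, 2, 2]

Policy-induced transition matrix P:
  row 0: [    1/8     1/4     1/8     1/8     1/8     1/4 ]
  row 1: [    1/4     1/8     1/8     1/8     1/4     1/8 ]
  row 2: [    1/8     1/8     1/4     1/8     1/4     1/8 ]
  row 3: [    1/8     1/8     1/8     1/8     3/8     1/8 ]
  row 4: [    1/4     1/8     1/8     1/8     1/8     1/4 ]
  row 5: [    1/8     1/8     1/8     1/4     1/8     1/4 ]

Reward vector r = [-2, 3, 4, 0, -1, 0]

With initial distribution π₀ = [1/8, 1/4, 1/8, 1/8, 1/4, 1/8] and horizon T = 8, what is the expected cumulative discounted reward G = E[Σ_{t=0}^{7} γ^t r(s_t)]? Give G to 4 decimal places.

t=0: π = [0.1250, 0.2500, 0.1250, 0.1250, 0.2500, 0.1250], E[r] = 0.7500, γ^t·E[r] = 0.750000, running G = 0.750000
t=1: π = [0.1875, 0.1406, 0.1406, 0.1406, 0.2031, 0.1875], E[r] = 0.4063, γ^t·E[r] = 0.325000, running G = 1.075000
t=2: π = [0.1680, 0.1484, 0.1426, 0.1484, 0.1953, 0.1973], E[r] = 0.4844, γ^t·E[r] = 0.310000, running G = 1.385000
t=3: π = [0.1680, 0.1460, 0.1428, 0.1497, 0.1985, 0.1951], E[r] = 0.4749, γ^t·E[r] = 0.243125, running G = 1.628125
t=4: π = [0.1681, 0.1460, 0.1429, 0.1494, 0.1985, 0.1952], E[r] = 0.4748, γ^t·E[r] = 0.194463, running G = 1.822588
t=5: π = [0.1681, 0.1460, 0.1429, 0.1494, 0.1985, 0.1952], E[r] = 0.4749, γ^t·E[r] = 0.155605, running G = 1.978193
t=6: π = [0.1681, 0.1460, 0.1429, 0.1494, 0.1985, 0.1952], E[r] = 0.4749, γ^t·E[r] = 0.124487, running G = 2.102679
t=7: π = [0.1681, 0.1460, 0.1429, 0.1494, 0.1985, 0.1952], E[r] = 0.4749, γ^t·E[r] = 0.099588, running G = 2.202268

G = 2.2023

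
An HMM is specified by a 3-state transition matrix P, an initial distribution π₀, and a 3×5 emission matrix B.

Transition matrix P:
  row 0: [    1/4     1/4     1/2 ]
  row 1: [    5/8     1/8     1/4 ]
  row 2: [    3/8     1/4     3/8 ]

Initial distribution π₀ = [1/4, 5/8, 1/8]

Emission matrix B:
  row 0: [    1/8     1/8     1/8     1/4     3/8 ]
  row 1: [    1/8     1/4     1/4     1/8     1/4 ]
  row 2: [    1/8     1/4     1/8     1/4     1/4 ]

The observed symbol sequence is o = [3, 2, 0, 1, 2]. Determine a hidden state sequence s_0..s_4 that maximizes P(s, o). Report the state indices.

path = [0, 1, 0, 2, 1]

t=0: δ = [6.250e-02, 7.812e-02, 3.125e-02]  (obs o_0=3)
t=1: δ = [6.104e-03, 3.906e-03, 3.906e-03]  ψ = [1, 0, 0]  (obs o_1=2)
t=2: δ = [3.052e-04, 1.907e-04, 3.815e-04]  ψ = [1, 0, 0]  (obs o_2=0)
t=3: δ = [1.788e-05, 2.384e-05, 3.815e-05]  ψ = [2, 2, 0]  (obs o_3=1)
t=4: δ = [1.863e-06, 2.384e-06, 1.788e-06]  ψ = [1, 2, 2]  (obs o_4=2)
backtrack: best end state = 1; path = [0, 1, 0, 2, 1]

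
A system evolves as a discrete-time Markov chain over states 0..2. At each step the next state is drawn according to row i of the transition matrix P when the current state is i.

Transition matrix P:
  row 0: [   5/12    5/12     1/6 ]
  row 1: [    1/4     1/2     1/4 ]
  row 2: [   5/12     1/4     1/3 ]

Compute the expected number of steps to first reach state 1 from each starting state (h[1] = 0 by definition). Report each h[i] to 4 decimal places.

First-step conditioning: h[1] = 0; for i ≠ 1, h[i] = 1 + Σ_k P[i][k]·h[k].
  h[0] = 1 + 5/12·h[0] + 1/6·h[2]
  h[2] = 1 + 5/12·h[0] + 1/3·h[2]
Solving the 2×2 linear system over states ≠ 1 gives exactly h = [60/23, 0, 72/23] (h[1] = 0 is the target).

h = [2.6087, 0.0000, 3.1304]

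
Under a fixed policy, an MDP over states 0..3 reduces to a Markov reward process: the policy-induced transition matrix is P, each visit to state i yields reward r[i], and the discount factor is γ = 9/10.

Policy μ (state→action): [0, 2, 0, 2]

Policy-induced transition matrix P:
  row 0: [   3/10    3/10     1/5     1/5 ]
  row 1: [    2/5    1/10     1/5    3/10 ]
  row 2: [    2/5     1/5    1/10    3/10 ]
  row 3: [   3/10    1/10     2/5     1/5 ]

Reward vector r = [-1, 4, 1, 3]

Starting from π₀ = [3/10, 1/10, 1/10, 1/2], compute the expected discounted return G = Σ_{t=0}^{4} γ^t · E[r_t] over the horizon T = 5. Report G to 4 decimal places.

t=0: π = [0.3000, 0.1000, 0.1000, 0.5000], E[r] = 1.7000, γ^t·E[r] = 1.700000, running G = 1.700000
t=1: π = [0.3200, 0.1700, 0.2900, 0.2200], E[r] = 1.3100, γ^t·E[r] = 1.179000, running G = 2.879000
t=2: π = [0.3460, 0.1930, 0.2150, 0.2460], E[r] = 1.3790, γ^t·E[r] = 1.116990, running G = 3.995990
t=3: π = [0.3408, 0.1907, 0.2277, 0.2408], E[r] = 1.3721, γ^t·E[r] = 1.000261, running G = 4.996251
t=4: π = [0.3418, 0.1909, 0.2254, 0.2418], E[r] = 1.3728, γ^t·E[r] = 0.900688, running G = 5.896938

G = 5.8969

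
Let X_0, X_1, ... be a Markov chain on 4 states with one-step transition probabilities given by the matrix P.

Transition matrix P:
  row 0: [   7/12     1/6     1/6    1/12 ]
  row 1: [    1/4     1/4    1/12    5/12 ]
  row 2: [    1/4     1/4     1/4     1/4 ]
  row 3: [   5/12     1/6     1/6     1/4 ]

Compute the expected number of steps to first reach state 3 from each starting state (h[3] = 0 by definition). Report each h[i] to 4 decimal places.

First-step conditioning: h[3] = 0; for i ≠ 3, h[i] = 1 + Σ_k P[i][k]·h[k].
  h[0] = 1 + 7/12·h[0] + 1/6·h[1] + 1/6·h[2]
  h[1] = 1 + 1/4·h[0] + 1/4·h[1] + 1/12·h[2]
  h[2] = 1 + 1/4·h[0] + 1/4·h[1] + 1/4·h[2]
Solving the 3×3 linear system over states ≠ 3 gives exactly h = [244/43, 160/43, 192/43, 0] (h[3] = 0 is the target).

h = [5.6744, 3.7209, 4.4651, 0.0000]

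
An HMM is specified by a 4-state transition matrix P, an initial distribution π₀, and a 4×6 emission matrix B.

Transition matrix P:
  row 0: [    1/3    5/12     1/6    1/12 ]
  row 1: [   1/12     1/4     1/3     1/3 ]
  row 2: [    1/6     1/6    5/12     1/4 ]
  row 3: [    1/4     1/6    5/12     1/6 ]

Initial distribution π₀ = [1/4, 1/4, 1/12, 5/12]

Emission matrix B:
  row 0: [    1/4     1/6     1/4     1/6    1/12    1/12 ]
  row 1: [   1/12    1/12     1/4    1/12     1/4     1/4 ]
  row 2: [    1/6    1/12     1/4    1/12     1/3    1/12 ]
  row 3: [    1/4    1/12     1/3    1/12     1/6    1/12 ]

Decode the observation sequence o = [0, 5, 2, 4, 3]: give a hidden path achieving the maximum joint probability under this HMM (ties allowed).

t=0: δ = [6.250e-02, 2.083e-02, 1.389e-02, 1.042e-01]  (obs o_0=0)
t=1: δ = [2.170e-03, 6.510e-03, 3.617e-03, 1.447e-03]  ψ = [3, 0, 3, 3]  (obs o_1=5)
t=2: δ = [1.808e-04, 4.069e-04, 5.425e-04, 7.234e-04]  ψ = [0, 1, 1, 1]  (obs o_2=2)
t=3: δ = [1.507e-05, 3.014e-05, 1.005e-04, 2.261e-05]  ψ = [3, 3, 3, 1]  (obs o_3=4)
t=4: δ = [2.791e-06, 1.395e-06, 3.489e-06, 2.093e-06]  ψ = [2, 2, 2, 2]  (obs o_4=3)
backtrack: best end state = 2; path = [0, 1, 3, 2, 2]

path = [0, 1, 3, 2, 2]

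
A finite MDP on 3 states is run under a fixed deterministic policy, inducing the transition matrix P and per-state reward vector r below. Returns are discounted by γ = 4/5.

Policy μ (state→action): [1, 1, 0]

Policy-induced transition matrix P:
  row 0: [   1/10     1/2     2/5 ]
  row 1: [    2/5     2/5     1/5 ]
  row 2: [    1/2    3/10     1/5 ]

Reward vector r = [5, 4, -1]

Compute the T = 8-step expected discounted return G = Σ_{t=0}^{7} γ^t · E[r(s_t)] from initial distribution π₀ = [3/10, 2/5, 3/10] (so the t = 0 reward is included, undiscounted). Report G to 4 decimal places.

G = 12.3074

t=0: π = [0.3000, 0.4000, 0.3000], E[r] = 2.8000, γ^t·E[r] = 2.800000, running G = 2.800000
t=1: π = [0.3400, 0.4000, 0.2600], E[r] = 3.0400, γ^t·E[r] = 2.432000, running G = 5.232000
t=2: π = [0.3240, 0.4080, 0.2680], E[r] = 2.9840, γ^t·E[r] = 1.909760, running G = 7.141760
t=3: π = [0.3296, 0.4056, 0.2648], E[r] = 3.0056, γ^t·E[r] = 1.538867, running G = 8.680627
t=4: π = [0.3276, 0.4065, 0.2659], E[r] = 2.9980, γ^t·E[r] = 1.227981, running G = 9.908608
t=5: π = [0.3283, 0.4062, 0.2655], E[r] = 3.0007, γ^t·E[r] = 0.983273, running G = 10.891881
t=6: π = [0.3281, 0.4063, 0.2657], E[r] = 2.9997, γ^t·E[r] = 0.786366, running G = 11.678247
t=7: π = [0.3281, 0.4062, 0.2656], E[r] = 3.0001, γ^t·E[r] = 0.629165, running G = 12.307411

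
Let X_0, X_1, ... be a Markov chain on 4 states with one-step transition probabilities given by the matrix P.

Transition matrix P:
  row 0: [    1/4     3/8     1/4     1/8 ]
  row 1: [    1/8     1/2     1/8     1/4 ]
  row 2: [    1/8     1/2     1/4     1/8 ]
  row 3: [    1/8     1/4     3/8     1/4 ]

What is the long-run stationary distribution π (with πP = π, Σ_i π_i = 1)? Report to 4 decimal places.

Balance equations π_j = Σ_i π_i·P[i][j]:
  π_0 = 1/4·π_0 + 1/8·π_1 + 1/8·π_2 + 1/8·π_3
  π_1 = 3/8·π_0 + 1/2·π_1 + 1/2·π_2 + 1/4·π_3
  π_2 = 1/4·π_0 + 1/8·π_1 + 1/4·π_2 + 3/8·π_3
  normalize: π_0 + π_1 + π_2 + π_3 = 1
Solving the linear system gives exactly π = [1/7, 25/58, 45/203, 83/406].

π = [0.1429, 0.4310, 0.2217, 0.2044]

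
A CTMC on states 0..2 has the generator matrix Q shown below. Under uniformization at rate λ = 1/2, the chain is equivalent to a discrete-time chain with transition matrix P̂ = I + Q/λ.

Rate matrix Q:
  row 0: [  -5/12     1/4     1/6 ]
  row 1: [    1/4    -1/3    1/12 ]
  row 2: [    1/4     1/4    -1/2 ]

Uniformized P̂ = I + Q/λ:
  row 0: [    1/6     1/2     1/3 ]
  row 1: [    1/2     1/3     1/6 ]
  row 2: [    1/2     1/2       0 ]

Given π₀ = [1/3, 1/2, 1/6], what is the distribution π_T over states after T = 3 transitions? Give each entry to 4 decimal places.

t=0: π = [0.3333, 0.5000, 0.1667]
t=1: π = [0.3889, 0.4167, 0.1944]
t=2: π = [0.3704, 0.4306, 0.1991]
t=3: π = [0.3765, 0.4282, 0.1952]

π = [0.3765, 0.4282, 0.1952]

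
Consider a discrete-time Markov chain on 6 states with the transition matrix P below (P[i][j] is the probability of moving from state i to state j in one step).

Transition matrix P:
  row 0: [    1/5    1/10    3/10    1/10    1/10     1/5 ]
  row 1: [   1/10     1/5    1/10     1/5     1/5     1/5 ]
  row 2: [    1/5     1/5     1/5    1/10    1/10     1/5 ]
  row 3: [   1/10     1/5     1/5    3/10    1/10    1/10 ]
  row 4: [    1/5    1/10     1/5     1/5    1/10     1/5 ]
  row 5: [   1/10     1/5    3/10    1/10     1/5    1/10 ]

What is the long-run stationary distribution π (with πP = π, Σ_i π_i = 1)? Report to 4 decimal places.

π = [0.1498, 0.1716, 0.2145, 0.1632, 0.1339, 0.1670]

Balance equations π_j = Σ_i π_i·P[i][j]:
  π_0 = 1/5·π_0 + 1/10·π_1 + 1/5·π_2 + 1/10·π_3 + 1/5·π_4 + 1/10·π_5
  π_1 = 1/10·π_0 + 1/5·π_1 + 1/5·π_2 + 1/5·π_3 + 1/10·π_4 + 1/5·π_5
  π_2 = 3/10·π_0 + 1/10·π_1 + 1/5·π_2 + 1/5·π_3 + 1/5·π_4 + 3/10·π_5
  π_3 = 1/10·π_0 + 1/5·π_1 + 1/10·π_2 + 3/10·π_3 + 1/5·π_4 + 1/10·π_5
  π_4 = 1/10·π_0 + 1/5·π_1 + 1/10·π_2 + 1/10·π_3 + 1/10·π_4 + 1/5·π_5
  normalize: π_0 + π_1 + π_2 + π_3 + π_4 + π_5 = 1
Solving the linear system gives exactly π = [13181/87979, 15100/87979, 18873/87979, 14357/87979, 11777/87979, 14691/87979].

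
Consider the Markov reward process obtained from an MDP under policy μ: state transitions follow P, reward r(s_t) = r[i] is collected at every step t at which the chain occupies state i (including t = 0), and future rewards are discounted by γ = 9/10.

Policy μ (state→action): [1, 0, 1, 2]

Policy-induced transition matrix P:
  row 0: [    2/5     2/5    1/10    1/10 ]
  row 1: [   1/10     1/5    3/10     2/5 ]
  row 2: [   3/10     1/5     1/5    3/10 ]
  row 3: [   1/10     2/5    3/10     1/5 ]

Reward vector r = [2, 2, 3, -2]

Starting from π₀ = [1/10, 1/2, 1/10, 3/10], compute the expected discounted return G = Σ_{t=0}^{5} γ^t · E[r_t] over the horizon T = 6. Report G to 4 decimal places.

G = 5.1587

t=0: π = [0.1000, 0.5000, 0.1000, 0.3000], E[r] = 0.9000, γ^t·E[r] = 0.900000, running G = 0.900000
t=1: π = [0.1500, 0.2800, 0.2700, 0.3000], E[r] = 1.0700, γ^t·E[r] = 0.963000, running G = 1.863000
t=2: π = [0.1990, 0.2900, 0.2430, 0.2680], E[r] = 1.1710, γ^t·E[r] = 0.948510, running G = 2.811510
t=3: π = [0.2083, 0.2934, 0.2359, 0.2624], E[r] = 1.1863, γ^t·E[r] = 0.864813, running G = 3.676323
t=4: π = [0.2097, 0.2941, 0.2348, 0.2614], E[r] = 1.1890, γ^t·E[r] = 0.780096, running G = 4.456419
t=5: π = [0.2099, 0.2942, 0.2346, 0.2613], E[r] = 1.1892, γ^t·E[r] = 0.702238, running G = 5.158658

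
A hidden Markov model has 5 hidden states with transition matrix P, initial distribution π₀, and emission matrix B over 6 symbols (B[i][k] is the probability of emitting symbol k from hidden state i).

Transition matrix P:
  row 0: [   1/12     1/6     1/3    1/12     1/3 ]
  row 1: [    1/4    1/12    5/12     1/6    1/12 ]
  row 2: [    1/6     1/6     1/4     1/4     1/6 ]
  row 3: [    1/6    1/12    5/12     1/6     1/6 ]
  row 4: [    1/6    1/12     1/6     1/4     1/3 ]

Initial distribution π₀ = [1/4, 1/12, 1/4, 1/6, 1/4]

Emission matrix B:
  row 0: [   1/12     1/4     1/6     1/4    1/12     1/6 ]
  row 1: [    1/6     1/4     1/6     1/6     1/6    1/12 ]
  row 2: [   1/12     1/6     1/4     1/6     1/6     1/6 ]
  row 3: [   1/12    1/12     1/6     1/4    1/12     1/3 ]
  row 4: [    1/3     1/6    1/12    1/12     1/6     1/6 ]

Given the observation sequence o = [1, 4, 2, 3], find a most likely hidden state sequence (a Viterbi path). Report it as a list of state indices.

path = [0, 2, 2, 3]

t=0: δ = [6.250e-02, 2.083e-02, 4.167e-02, 1.389e-02, 4.167e-02]  (obs o_0=1)
t=1: δ = [5.787e-04, 1.736e-03, 3.472e-03, 8.681e-04, 3.472e-03]  ψ = [2, 0, 0, 2, 0]  (obs o_1=4)
t=2: δ = [9.645e-05, 9.645e-05, 2.170e-04, 1.447e-04, 9.645e-05]  ψ = [2, 2, 2, 2, 4]  (obs o_2=2)
t=3: δ = [9.042e-06, 6.028e-06, 1.005e-05, 1.356e-05, 3.014e-06]  ψ = [2, 2, 3, 2, 2]  (obs o_3=3)
backtrack: best end state = 3; path = [0, 2, 2, 3]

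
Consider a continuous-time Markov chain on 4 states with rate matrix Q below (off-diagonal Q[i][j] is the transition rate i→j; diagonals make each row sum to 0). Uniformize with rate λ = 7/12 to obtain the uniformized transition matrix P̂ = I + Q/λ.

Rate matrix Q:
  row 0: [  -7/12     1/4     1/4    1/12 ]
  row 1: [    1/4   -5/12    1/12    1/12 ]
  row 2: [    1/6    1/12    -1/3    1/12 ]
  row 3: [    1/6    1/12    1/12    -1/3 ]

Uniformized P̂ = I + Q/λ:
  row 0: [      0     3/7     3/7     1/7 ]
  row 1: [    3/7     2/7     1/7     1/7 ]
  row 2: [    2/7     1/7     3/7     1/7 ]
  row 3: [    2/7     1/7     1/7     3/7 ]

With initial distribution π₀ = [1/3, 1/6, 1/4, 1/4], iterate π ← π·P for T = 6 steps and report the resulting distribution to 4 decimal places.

t=0: π = [0.3333, 0.1667, 0.2500, 0.2500]
t=1: π = [0.2143, 0.2619, 0.3095, 0.2143]
t=2: π = [0.2619, 0.2415, 0.2925, 0.2041]
t=3: π = [0.2454, 0.2522, 0.3013, 0.2012]
t=4: π = [0.2516, 0.2490, 0.2990, 0.2003]
t=5: π = [0.2494, 0.2503, 0.3002, 0.2001]
t=6: π = [0.2502, 0.2499, 0.2999, 0.2000]

π = [0.2502, 0.2499, 0.2999, 0.2000]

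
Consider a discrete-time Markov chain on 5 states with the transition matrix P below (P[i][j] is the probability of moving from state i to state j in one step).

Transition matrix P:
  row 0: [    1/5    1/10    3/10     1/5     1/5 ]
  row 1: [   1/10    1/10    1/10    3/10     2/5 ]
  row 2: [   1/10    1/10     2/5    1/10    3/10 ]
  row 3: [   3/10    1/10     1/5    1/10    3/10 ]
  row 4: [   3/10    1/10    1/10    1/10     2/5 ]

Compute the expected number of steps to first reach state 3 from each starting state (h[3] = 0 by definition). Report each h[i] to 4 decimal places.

First-step conditioning: h[3] = 0; for i ≠ 3, h[i] = 1 + Σ_k P[i][k]·h[k].
  h[0] = 1 + 1/5·h[0] + 1/10·h[1] + 3/10·h[2] + 1/5·h[4]
  h[1] = 1 + 1/10·h[0] + 1/10·h[1] + 1/10·h[2] + 2/5·h[4]
  h[2] = 1 + 1/10·h[0] + 1/10·h[1] + 2/5·h[2] + 3/10·h[4]
  h[4] = 1 + 3/10·h[0] + 1/10·h[1] + 1/10·h[2] + 2/5·h[4]
Solving the 4×4 linear system over states ≠ 3 gives exactly h = [1850/287, 1655/287, 2075/287, 0, 2025/287] (h[3] = 0 is the target).

h = [6.4460, 5.7666, 7.2300, 0.0000, 7.0557]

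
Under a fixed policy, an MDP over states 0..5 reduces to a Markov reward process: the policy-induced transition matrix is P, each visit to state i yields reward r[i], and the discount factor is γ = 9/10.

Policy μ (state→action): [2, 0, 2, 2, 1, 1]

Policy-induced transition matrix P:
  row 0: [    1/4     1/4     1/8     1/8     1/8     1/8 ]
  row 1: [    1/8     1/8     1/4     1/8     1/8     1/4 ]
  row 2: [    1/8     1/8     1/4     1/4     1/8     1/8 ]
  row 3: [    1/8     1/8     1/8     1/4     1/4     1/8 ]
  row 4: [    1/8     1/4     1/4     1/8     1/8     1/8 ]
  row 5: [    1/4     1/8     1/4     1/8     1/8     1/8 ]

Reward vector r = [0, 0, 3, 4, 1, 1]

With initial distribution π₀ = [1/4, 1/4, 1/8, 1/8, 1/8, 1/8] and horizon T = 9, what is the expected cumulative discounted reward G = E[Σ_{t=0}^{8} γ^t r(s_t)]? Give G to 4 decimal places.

G = 9.2829

t=0: π = [0.2500, 0.2500, 0.1250, 0.1250, 0.1250, 0.1250], E[r] = 1.1250, γ^t·E[r] = 1.125000, running G = 1.125000
t=1: π = [0.1719, 0.1719, 0.2031, 0.1563, 0.1406, 0.1563], E[r] = 1.5313, γ^t·E[r] = 1.378125, running G = 2.503125
t=2: π = [0.1660, 0.1641, 0.2090, 0.1699, 0.1445, 0.1465], E[r] = 1.5977, γ^t·E[r] = 1.294102, running G = 3.797227
t=3: π = [0.1641, 0.1638, 0.2080, 0.1724, 0.1462, 0.1455], E[r] = 1.6052, γ^t·E[r] = 1.170209, running G = 4.967435
t=4: π = [0.1637, 0.1638, 0.2079, 0.1725, 0.1465, 0.1455], E[r] = 1.6060, γ^t·E[r] = 1.053728, running G = 6.021164
t=5: π = [0.1636, 0.1638, 0.2080, 0.1726, 0.1466, 0.1455], E[r] = 1.6062, γ^t·E[r] = 0.948443, running G = 6.969607
t=6: π = [0.1636, 0.1638, 0.2080, 0.1726, 0.1466, 0.1455], E[r] = 1.6062, γ^t·E[r] = 0.853617, running G = 7.823224
t=7: π = [0.1636, 0.1638, 0.2080, 0.1726, 0.1466, 0.1455], E[r] = 1.6062, γ^t·E[r] = 0.768258, running G = 8.591481
t=8: π = [0.1636, 0.1638, 0.2080, 0.1726, 0.1466, 0.1455], E[r] = 1.6062, γ^t·E[r] = 0.691432, running G = 9.282914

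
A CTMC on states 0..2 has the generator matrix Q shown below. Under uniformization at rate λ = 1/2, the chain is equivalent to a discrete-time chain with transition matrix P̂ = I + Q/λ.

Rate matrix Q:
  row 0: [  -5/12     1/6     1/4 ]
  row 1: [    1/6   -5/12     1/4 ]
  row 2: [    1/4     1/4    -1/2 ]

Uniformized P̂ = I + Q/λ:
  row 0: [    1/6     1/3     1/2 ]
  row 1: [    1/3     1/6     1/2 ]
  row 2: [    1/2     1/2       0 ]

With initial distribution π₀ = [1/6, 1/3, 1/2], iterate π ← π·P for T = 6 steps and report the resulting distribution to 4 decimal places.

π = [0.3320, 0.3320, 0.3359]

t=0: π = [0.1667, 0.3333, 0.5000]
t=1: π = [0.3889, 0.3611, 0.2500]
t=2: π = [0.3102, 0.3148, 0.3750]
t=3: π = [0.3441, 0.3434, 0.3125]
t=4: π = [0.3281, 0.3282, 0.3438]
t=5: π = [0.3359, 0.3359, 0.3281]
t=6: π = [0.3320, 0.3320, 0.3359]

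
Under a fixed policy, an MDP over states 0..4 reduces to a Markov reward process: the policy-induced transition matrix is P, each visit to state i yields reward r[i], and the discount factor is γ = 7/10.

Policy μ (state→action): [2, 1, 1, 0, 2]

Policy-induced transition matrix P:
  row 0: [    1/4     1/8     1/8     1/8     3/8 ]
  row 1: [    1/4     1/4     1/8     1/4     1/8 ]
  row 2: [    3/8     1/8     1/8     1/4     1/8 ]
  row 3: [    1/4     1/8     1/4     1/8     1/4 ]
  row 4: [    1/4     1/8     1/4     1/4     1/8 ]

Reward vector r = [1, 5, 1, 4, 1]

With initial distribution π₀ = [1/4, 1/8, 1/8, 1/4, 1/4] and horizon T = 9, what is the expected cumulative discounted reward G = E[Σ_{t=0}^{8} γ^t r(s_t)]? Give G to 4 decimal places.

G = 6.9572

t=0: π = [0.2500, 0.1250, 0.1250, 0.2500, 0.2500], E[r] = 2.2500, γ^t·E[r] = 2.250000, running G = 2.250000
t=1: π = [0.2656, 0.1406, 0.1875, 0.1875, 0.2188], E[r] = 2.1250, γ^t·E[r] = 1.487500, running G = 3.737500
t=2: π = [0.2734, 0.1426, 0.1758, 0.1934, 0.2148], E[r] = 2.1504, γ^t·E[r] = 1.053691, running G = 4.791191
t=3: π = [0.2720, 0.1428, 0.1760, 0.1917, 0.2175], E[r] = 2.1462, γ^t·E[r] = 0.736160, running G = 5.527352
t=4: π = [0.2720, 0.1429, 0.1761, 0.1920, 0.2169], E[r] = 2.1476, γ^t·E[r] = 0.515627, running G = 6.042979
t=5: π = [0.2720, 0.1429, 0.1761, 0.1920, 0.2170], E[r] = 2.1474, γ^t·E[r] = 0.360915, running G = 6.403894
t=6: π = [0.2720, 0.1429, 0.1761, 0.1920, 0.2170], E[r] = 2.1474, γ^t·E[r] = 0.252642, running G = 6.656536
t=7: π = [0.2720, 0.1429, 0.1761, 0.1920, 0.2170], E[r] = 2.1474, γ^t·E[r] = 0.176850, running G = 6.833386
t=8: π = [0.2720, 0.1429, 0.1761, 0.1920, 0.2170], E[r] = 2.1474, γ^t·E[r] = 0.123795, running G = 6.957180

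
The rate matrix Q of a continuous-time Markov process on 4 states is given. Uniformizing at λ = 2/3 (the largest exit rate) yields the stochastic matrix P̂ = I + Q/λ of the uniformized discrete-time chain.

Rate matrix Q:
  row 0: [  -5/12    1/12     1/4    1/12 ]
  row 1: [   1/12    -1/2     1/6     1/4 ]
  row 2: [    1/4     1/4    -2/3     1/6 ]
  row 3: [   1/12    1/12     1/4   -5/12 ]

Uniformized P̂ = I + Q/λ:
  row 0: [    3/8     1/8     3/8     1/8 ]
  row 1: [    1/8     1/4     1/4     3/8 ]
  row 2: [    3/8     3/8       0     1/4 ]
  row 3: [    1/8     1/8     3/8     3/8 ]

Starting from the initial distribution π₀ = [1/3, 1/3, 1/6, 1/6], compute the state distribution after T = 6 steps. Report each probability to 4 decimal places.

t=0: π = [0.3333, 0.3333, 0.1667, 0.1667]
t=1: π = [0.2500, 0.2083, 0.2708, 0.2708]
t=2: π = [0.2552, 0.2188, 0.2474, 0.2786]
t=3: π = [0.2507, 0.2142, 0.2549, 0.2803]
t=4: π = [0.2514, 0.2155, 0.2526, 0.2805]
t=5: π = [0.2510, 0.2151, 0.2533, 0.2806]
t=6: π = [0.2511, 0.2152, 0.2531, 0.2806]

π = [0.2511, 0.2152, 0.2531, 0.2806]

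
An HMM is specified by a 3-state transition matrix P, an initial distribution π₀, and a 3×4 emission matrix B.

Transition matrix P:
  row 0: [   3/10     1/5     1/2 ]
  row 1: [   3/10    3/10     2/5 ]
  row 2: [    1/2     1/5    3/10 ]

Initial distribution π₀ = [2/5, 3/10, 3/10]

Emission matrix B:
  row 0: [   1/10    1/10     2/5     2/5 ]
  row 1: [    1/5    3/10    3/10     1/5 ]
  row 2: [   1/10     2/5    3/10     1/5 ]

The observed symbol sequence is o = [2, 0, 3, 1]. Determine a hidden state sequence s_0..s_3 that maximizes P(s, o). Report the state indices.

t=0: δ = [1.600e-01, 9.000e-02, 9.000e-02]  (obs o_0=2)
t=1: δ = [4.800e-03, 6.400e-03, 8.000e-03]  ψ = [0, 0, 0]  (obs o_1=0)
t=2: δ = [1.600e-03, 3.840e-04, 5.120e-04]  ψ = [2, 1, 1]  (obs o_2=3)
t=3: δ = [4.800e-05, 9.600e-05, 3.200e-04]  ψ = [0, 0, 0]  (obs o_3=1)
backtrack: best end state = 2; path = [0, 2, 0, 2]

path = [0, 2, 0, 2]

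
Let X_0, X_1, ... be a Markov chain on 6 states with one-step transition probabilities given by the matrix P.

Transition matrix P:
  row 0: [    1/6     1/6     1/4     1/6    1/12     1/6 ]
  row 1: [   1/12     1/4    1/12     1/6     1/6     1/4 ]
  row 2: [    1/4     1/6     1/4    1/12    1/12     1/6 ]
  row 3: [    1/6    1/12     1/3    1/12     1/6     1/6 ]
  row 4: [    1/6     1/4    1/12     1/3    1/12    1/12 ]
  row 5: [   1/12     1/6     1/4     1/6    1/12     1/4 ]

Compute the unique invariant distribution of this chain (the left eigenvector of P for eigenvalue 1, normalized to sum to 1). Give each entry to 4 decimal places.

π = [0.1541, 0.1779, 0.2147, 0.1544, 0.1110, 0.1879]

Balance equations π_j = Σ_i π_i·P[i][j]:
  π_0 = 1/6·π_0 + 1/12·π_1 + 1/4·π_2 + 1/6·π_3 + 1/6·π_4 + 1/12·π_5
  π_1 = 1/6·π_0 + 1/4·π_1 + 1/6·π_2 + 1/12·π_3 + 1/4·π_4 + 1/6·π_5
  π_2 = 1/4·π_0 + 1/12·π_1 + 1/4·π_2 + 1/3·π_3 + 1/12·π_4 + 1/4·π_5
  π_3 = 1/6·π_0 + 1/6·π_1 + 1/12·π_2 + 1/12·π_3 + 1/3·π_4 + 1/6·π_5
  π_4 = 1/12·π_0 + 1/6·π_1 + 1/12·π_2 + 1/6·π_3 + 1/12·π_4 + 1/12·π_5
  normalize: π_0 + π_1 + π_2 + π_3 + π_4 + π_5 = 1
Solving the linear system gives exactly π = [34455/223619, 3616/20329, 4365/20329, 3139/20329, 2257/20329, 42017/223619].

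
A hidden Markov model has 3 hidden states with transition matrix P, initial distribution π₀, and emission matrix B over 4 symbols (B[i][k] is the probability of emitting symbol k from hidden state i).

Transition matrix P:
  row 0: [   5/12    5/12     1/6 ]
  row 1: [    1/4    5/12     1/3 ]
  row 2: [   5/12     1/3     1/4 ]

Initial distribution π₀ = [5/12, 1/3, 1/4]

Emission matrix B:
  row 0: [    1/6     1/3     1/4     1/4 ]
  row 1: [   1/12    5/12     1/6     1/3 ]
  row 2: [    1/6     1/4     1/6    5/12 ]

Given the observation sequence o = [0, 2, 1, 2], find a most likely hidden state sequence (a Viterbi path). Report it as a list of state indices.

t=0: δ = [6.944e-02, 2.778e-02, 4.167e-02]  (obs o_0=0)
t=1: δ = [7.234e-03, 4.823e-03, 1.929e-03]  ψ = [0, 0, 0]  (obs o_1=2)
t=2: δ = [1.005e-03, 1.256e-03, 4.019e-04]  ψ = [0, 0, 1]  (obs o_2=1)
t=3: δ = [1.047e-04, 8.721e-05, 6.977e-05]  ψ = [0, 1, 1]  (obs o_3=2)
backtrack: best end state = 0; path = [0, 0, 0, 0]

path = [0, 0, 0, 0]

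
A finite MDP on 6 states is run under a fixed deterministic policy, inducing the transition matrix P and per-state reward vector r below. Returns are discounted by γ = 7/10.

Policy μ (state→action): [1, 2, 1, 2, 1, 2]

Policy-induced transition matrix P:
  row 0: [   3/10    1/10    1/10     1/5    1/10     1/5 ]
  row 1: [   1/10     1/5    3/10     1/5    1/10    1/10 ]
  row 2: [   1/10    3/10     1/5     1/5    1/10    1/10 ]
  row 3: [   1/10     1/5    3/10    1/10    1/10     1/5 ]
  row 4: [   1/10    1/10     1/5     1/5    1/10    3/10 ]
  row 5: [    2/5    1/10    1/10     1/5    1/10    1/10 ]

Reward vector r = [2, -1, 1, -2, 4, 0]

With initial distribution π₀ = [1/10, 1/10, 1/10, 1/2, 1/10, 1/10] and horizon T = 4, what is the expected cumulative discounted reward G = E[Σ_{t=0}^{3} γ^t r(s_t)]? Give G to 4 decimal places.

G = 0.2729

t=0: π = [0.1000, 0.1000, 0.1000, 0.5000, 0.1000, 0.1000], E[r] = -0.4000, γ^t·E[r] = -0.400000, running G = -0.400000
t=1: π = [0.1500, 0.1800, 0.2400, 0.1500, 0.1000, 0.1800], E[r] = 0.4600, γ^t·E[r] = 0.322000, running G = -0.078000
t=2: π = [0.1840, 0.1810, 0.2000, 0.1850, 0.1000, 0.1500], E[r] = 0.4170, γ^t·E[r] = 0.204330, running G = 0.126330
t=3: π = [0.1818, 0.1766, 0.2032, 0.1815, 0.1000, 0.1569], E[r] = 0.4272, γ^t·E[r] = 0.146530, running G = 0.272860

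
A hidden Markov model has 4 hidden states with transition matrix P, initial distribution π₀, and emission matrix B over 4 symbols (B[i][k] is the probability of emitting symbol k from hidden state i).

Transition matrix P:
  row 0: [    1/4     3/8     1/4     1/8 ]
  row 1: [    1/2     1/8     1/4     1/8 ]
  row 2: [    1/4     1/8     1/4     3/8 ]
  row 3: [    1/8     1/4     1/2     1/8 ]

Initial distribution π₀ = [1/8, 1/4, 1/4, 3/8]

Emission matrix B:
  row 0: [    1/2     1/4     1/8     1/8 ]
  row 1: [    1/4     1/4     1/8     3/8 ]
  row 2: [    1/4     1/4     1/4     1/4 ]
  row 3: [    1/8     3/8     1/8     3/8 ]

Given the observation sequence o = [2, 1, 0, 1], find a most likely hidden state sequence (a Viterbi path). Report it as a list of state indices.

path = [2, 3, 2, 3]

t=0: δ = [1.562e-02, 3.125e-02, 6.250e-02, 4.688e-02]  (obs o_0=2)
t=1: δ = [3.906e-03, 2.930e-03, 5.859e-03, 8.789e-03]  ψ = [1, 3, 3, 2]  (obs o_1=1)
t=2: δ = [7.324e-04, 5.493e-04, 1.099e-03, 2.747e-04]  ψ = [1, 3, 3, 2]  (obs o_2=0)
t=3: δ = [6.866e-05, 6.866e-05, 6.866e-05, 1.545e-04]  ψ = [1, 0, 2, 2]  (obs o_3=1)
backtrack: best end state = 3; path = [2, 3, 2, 3]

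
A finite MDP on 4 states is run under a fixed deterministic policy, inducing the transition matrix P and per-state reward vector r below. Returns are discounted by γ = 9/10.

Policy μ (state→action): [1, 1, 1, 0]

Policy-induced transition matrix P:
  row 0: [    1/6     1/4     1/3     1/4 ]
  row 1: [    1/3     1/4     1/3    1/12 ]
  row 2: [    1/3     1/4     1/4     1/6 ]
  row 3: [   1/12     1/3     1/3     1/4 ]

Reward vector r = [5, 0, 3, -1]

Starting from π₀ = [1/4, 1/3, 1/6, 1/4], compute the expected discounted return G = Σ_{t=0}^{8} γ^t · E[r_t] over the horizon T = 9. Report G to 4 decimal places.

t=0: π = [0.2500, 0.3333, 0.1667, 0.2500], E[r] = 1.5000, γ^t·E[r] = 1.500000, running G = 1.500000
t=1: π = [0.2292, 0.2708, 0.3194, 0.1806], E[r] = 1.9236, γ^t·E[r] = 1.731250, running G = 3.231250
t=2: π = [0.2500, 0.2650, 0.3067, 0.1782], E[r] = 1.9919, γ^t·E[r] = 1.613438, running G = 4.844688
t=3: π = [0.2471, 0.2649, 0.3078, 0.1803], E[r] = 1.9786, γ^t·E[r] = 1.442391, running G = 6.287078
t=4: π = [0.2471, 0.2650, 0.3077, 0.1802], E[r] = 1.9783, γ^t·E[r] = 1.297935, running G = 7.585013
t=5: π = [0.2471, 0.2650, 0.3077, 0.1802], E[r] = 1.9784, γ^t·E[r] = 1.168221, running G = 8.753234
t=6: π = [0.2471, 0.2650, 0.3077, 0.1802], E[r] = 1.9784, γ^t·E[r] = 1.051403, running G = 9.804637
t=7: π = [0.2471, 0.2650, 0.3077, 0.1802], E[r] = 1.9784, γ^t·E[r] = 0.946262, running G = 10.750899
t=8: π = [0.2471, 0.2650, 0.3077, 0.1802], E[r] = 1.9784, γ^t·E[r] = 0.851636, running G = 11.602535

G = 11.6025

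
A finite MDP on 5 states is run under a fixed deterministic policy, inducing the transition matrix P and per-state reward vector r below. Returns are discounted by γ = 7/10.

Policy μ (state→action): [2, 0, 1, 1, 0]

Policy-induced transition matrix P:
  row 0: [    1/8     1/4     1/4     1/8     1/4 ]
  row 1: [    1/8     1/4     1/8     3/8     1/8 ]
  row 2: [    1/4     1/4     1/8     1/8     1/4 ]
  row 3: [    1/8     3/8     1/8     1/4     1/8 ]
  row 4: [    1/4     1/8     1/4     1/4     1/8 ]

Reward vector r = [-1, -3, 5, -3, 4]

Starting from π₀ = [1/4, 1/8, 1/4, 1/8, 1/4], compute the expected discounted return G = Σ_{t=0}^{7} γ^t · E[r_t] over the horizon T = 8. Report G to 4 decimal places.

t=0: π = [0.2500, 0.1250, 0.2500, 0.1250, 0.2500], E[r] = 1.2500, γ^t·E[r] = 1.250000, running G = 1.250000
t=1: π = [0.1875, 0.2344, 0.1875, 0.2031, 0.1875], E[r] = 0.1875, γ^t·E[r] = 0.131250, running G = 1.381250
t=2: π = [0.1719, 0.2520, 0.1719, 0.2324, 0.1719], E[r] = -0.0781, γ^t·E[r] = -0.038281, running G = 1.342969
t=3: π = [0.1680, 0.2576, 0.1680, 0.2385, 0.1680], E[r] = -0.1445, γ^t·E[r] = -0.049574, running G = 1.293395
t=4: π = [0.1670, 0.2588, 0.1670, 0.2402, 0.1670], E[r] = -0.1611, γ^t·E[r] = -0.038688, running G = 1.254707
t=5: π = [0.1667, 0.2592, 0.1667, 0.2406, 0.1667], E[r] = -0.1653, γ^t·E[r] = -0.027779, running G = 1.226927
t=6: π = [0.1667, 0.2592, 0.1667, 0.2407, 0.1667], E[r] = -0.1663, γ^t·E[r] = -0.019567, running G = 1.207360
t=7: π = [0.1667, 0.2593, 0.1667, 0.2407, 0.1667], E[r] = -0.1666, γ^t·E[r] = -0.013719, running G = 1.193641

G = 1.1936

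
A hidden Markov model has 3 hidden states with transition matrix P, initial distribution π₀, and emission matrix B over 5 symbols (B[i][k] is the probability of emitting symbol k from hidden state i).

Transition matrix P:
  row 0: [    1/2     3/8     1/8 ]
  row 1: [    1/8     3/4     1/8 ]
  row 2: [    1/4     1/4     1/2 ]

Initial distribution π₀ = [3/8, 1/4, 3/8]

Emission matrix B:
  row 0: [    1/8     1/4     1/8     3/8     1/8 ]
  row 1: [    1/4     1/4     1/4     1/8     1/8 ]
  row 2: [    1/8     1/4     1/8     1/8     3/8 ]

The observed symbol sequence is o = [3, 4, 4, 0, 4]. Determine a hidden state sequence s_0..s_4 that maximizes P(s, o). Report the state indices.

path = [2, 2, 2, 2, 2]

t=0: δ = [1.406e-01, 3.125e-02, 4.688e-02]  (obs o_0=3)
t=1: δ = [8.789e-03, 6.592e-03, 8.789e-03]  ψ = [0, 0, 2]  (obs o_1=4)
t=2: δ = [5.493e-04, 6.180e-04, 1.648e-03]  ψ = [0, 1, 2]  (obs o_2=4)
t=3: δ = [5.150e-05, 1.159e-04, 1.030e-04]  ψ = [2, 1, 2]  (obs o_3=0)
t=4: δ = [3.219e-06, 1.086e-05, 1.931e-05]  ψ = [0, 1, 2]  (obs o_4=4)
backtrack: best end state = 2; path = [2, 2, 2, 2, 2]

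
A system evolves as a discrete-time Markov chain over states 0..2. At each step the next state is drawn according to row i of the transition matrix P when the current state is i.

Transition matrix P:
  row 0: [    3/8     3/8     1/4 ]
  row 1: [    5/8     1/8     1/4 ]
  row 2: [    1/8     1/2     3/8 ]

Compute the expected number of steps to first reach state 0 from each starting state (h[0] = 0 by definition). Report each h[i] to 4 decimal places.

First-step conditioning: h[0] = 0; for i ≠ 0, h[i] = 1 + Σ_k P[i][k]·h[k].
  h[1] = 1 + 1/8·h[1] + 1/4·h[2]
  h[2] = 1 + 1/2·h[1] + 3/8·h[2]
Solving the 2×2 linear system over states ≠ 0 gives exactly h = [0, 56/27, 88/27] (h[0] = 0 is the target).

h = [0.0000, 2.0741, 3.2593]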